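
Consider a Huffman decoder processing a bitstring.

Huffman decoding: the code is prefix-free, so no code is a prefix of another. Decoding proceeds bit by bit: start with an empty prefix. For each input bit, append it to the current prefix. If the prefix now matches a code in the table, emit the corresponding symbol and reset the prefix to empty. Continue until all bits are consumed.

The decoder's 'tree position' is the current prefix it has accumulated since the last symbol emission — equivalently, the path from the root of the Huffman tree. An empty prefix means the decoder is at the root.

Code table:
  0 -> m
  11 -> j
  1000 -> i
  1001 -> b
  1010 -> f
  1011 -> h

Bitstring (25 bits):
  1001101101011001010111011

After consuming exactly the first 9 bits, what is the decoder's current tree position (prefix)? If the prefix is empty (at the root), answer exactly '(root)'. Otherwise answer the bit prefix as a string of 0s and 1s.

Bit 0: prefix='1' (no match yet)
Bit 1: prefix='10' (no match yet)
Bit 2: prefix='100' (no match yet)
Bit 3: prefix='1001' -> emit 'b', reset
Bit 4: prefix='1' (no match yet)
Bit 5: prefix='10' (no match yet)
Bit 6: prefix='101' (no match yet)
Bit 7: prefix='1011' -> emit 'h', reset
Bit 8: prefix='0' -> emit 'm', reset

Answer: (root)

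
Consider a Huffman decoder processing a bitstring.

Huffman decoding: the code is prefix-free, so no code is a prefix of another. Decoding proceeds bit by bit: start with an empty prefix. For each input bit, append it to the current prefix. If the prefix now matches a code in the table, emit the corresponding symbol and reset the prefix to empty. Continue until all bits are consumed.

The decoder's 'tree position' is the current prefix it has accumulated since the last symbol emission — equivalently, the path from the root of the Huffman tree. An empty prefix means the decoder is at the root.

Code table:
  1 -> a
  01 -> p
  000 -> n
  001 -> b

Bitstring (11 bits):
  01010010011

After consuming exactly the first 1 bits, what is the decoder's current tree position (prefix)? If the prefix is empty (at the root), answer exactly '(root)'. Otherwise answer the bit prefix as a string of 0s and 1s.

Bit 0: prefix='0' (no match yet)

Answer: 0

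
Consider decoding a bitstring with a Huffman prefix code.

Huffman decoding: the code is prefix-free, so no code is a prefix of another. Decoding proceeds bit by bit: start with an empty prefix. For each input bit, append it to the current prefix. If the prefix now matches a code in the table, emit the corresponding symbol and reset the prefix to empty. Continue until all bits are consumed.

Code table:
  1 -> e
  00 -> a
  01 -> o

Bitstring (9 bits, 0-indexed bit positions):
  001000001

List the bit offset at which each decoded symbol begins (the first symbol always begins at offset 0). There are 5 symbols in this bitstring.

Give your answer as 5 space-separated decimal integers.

Bit 0: prefix='0' (no match yet)
Bit 1: prefix='00' -> emit 'a', reset
Bit 2: prefix='1' -> emit 'e', reset
Bit 3: prefix='0' (no match yet)
Bit 4: prefix='00' -> emit 'a', reset
Bit 5: prefix='0' (no match yet)
Bit 6: prefix='00' -> emit 'a', reset
Bit 7: prefix='0' (no match yet)
Bit 8: prefix='01' -> emit 'o', reset

Answer: 0 2 3 5 7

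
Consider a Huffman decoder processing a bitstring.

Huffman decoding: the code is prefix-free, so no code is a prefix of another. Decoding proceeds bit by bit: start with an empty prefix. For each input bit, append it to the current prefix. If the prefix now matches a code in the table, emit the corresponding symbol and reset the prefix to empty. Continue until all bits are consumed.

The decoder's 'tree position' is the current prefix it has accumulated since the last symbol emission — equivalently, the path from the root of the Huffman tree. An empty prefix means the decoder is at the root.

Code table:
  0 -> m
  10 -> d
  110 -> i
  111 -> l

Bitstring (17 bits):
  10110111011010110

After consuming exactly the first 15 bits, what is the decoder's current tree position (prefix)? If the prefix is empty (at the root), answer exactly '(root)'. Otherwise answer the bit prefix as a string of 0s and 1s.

Answer: 1

Derivation:
Bit 0: prefix='1' (no match yet)
Bit 1: prefix='10' -> emit 'd', reset
Bit 2: prefix='1' (no match yet)
Bit 3: prefix='11' (no match yet)
Bit 4: prefix='110' -> emit 'i', reset
Bit 5: prefix='1' (no match yet)
Bit 6: prefix='11' (no match yet)
Bit 7: prefix='111' -> emit 'l', reset
Bit 8: prefix='0' -> emit 'm', reset
Bit 9: prefix='1' (no match yet)
Bit 10: prefix='11' (no match yet)
Bit 11: prefix='110' -> emit 'i', reset
Bit 12: prefix='1' (no match yet)
Bit 13: prefix='10' -> emit 'd', reset
Bit 14: prefix='1' (no match yet)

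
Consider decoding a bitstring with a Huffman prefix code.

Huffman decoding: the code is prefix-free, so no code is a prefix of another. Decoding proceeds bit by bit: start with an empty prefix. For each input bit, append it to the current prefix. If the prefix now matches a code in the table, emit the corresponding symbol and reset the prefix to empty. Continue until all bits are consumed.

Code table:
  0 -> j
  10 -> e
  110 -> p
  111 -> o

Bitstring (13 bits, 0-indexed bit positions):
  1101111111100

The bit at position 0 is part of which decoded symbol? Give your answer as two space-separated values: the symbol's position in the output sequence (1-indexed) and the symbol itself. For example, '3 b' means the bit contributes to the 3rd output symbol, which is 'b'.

Answer: 1 p

Derivation:
Bit 0: prefix='1' (no match yet)
Bit 1: prefix='11' (no match yet)
Bit 2: prefix='110' -> emit 'p', reset
Bit 3: prefix='1' (no match yet)
Bit 4: prefix='11' (no match yet)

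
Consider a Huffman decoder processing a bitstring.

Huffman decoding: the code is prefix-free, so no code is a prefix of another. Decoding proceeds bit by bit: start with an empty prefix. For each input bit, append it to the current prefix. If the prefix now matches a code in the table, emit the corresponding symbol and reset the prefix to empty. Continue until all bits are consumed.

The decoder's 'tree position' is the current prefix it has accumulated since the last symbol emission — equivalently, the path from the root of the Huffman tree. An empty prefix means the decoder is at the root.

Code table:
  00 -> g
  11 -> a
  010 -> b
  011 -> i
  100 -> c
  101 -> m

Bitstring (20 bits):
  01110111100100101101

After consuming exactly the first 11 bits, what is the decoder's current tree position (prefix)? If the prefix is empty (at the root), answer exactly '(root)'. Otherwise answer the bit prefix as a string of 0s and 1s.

Bit 0: prefix='0' (no match yet)
Bit 1: prefix='01' (no match yet)
Bit 2: prefix='011' -> emit 'i', reset
Bit 3: prefix='1' (no match yet)
Bit 4: prefix='10' (no match yet)
Bit 5: prefix='101' -> emit 'm', reset
Bit 6: prefix='1' (no match yet)
Bit 7: prefix='11' -> emit 'a', reset
Bit 8: prefix='1' (no match yet)
Bit 9: prefix='10' (no match yet)
Bit 10: prefix='100' -> emit 'c', reset

Answer: (root)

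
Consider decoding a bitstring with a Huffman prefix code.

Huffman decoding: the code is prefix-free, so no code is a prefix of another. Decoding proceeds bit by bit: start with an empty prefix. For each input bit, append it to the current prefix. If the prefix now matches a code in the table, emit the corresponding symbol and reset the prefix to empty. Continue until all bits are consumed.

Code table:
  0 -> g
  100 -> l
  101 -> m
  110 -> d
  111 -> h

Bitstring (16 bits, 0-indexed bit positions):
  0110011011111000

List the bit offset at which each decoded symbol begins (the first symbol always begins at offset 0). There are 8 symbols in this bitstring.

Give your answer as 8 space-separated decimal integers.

Bit 0: prefix='0' -> emit 'g', reset
Bit 1: prefix='1' (no match yet)
Bit 2: prefix='11' (no match yet)
Bit 3: prefix='110' -> emit 'd', reset
Bit 4: prefix='0' -> emit 'g', reset
Bit 5: prefix='1' (no match yet)
Bit 6: prefix='11' (no match yet)
Bit 7: prefix='110' -> emit 'd', reset
Bit 8: prefix='1' (no match yet)
Bit 9: prefix='11' (no match yet)
Bit 10: prefix='111' -> emit 'h', reset
Bit 11: prefix='1' (no match yet)
Bit 12: prefix='11' (no match yet)
Bit 13: prefix='110' -> emit 'd', reset
Bit 14: prefix='0' -> emit 'g', reset
Bit 15: prefix='0' -> emit 'g', reset

Answer: 0 1 4 5 8 11 14 15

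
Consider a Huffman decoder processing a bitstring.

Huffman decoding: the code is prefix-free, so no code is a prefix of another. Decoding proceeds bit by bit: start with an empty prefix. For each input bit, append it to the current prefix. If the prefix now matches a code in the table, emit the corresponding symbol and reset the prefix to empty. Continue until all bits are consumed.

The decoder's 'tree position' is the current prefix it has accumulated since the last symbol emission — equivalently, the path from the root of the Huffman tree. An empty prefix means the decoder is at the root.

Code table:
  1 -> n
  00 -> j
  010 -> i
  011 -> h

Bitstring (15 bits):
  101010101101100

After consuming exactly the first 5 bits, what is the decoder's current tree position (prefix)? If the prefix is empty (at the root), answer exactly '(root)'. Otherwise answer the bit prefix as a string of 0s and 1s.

Answer: (root)

Derivation:
Bit 0: prefix='1' -> emit 'n', reset
Bit 1: prefix='0' (no match yet)
Bit 2: prefix='01' (no match yet)
Bit 3: prefix='010' -> emit 'i', reset
Bit 4: prefix='1' -> emit 'n', reset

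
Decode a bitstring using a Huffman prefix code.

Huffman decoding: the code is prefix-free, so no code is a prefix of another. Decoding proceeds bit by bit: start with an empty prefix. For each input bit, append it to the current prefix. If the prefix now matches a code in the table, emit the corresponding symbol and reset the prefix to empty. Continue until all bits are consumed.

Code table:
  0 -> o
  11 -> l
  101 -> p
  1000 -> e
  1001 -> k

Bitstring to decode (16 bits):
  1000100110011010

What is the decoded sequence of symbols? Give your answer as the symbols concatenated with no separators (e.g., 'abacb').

Answer: ekkpo

Derivation:
Bit 0: prefix='1' (no match yet)
Bit 1: prefix='10' (no match yet)
Bit 2: prefix='100' (no match yet)
Bit 3: prefix='1000' -> emit 'e', reset
Bit 4: prefix='1' (no match yet)
Bit 5: prefix='10' (no match yet)
Bit 6: prefix='100' (no match yet)
Bit 7: prefix='1001' -> emit 'k', reset
Bit 8: prefix='1' (no match yet)
Bit 9: prefix='10' (no match yet)
Bit 10: prefix='100' (no match yet)
Bit 11: prefix='1001' -> emit 'k', reset
Bit 12: prefix='1' (no match yet)
Bit 13: prefix='10' (no match yet)
Bit 14: prefix='101' -> emit 'p', reset
Bit 15: prefix='0' -> emit 'o', reset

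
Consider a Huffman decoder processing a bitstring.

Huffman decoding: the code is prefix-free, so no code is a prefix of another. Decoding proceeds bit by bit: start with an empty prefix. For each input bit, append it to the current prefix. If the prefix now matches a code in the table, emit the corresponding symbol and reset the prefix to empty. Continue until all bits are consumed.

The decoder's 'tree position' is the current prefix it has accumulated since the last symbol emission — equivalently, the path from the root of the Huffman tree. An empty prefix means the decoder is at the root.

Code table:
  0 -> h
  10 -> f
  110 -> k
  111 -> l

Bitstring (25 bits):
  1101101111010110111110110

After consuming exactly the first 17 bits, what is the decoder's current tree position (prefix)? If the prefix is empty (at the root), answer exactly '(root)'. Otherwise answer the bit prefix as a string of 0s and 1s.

Bit 0: prefix='1' (no match yet)
Bit 1: prefix='11' (no match yet)
Bit 2: prefix='110' -> emit 'k', reset
Bit 3: prefix='1' (no match yet)
Bit 4: prefix='11' (no match yet)
Bit 5: prefix='110' -> emit 'k', reset
Bit 6: prefix='1' (no match yet)
Bit 7: prefix='11' (no match yet)
Bit 8: prefix='111' -> emit 'l', reset
Bit 9: prefix='1' (no match yet)
Bit 10: prefix='10' -> emit 'f', reset
Bit 11: prefix='1' (no match yet)
Bit 12: prefix='10' -> emit 'f', reset
Bit 13: prefix='1' (no match yet)
Bit 14: prefix='11' (no match yet)
Bit 15: prefix='110' -> emit 'k', reset
Bit 16: prefix='1' (no match yet)

Answer: 1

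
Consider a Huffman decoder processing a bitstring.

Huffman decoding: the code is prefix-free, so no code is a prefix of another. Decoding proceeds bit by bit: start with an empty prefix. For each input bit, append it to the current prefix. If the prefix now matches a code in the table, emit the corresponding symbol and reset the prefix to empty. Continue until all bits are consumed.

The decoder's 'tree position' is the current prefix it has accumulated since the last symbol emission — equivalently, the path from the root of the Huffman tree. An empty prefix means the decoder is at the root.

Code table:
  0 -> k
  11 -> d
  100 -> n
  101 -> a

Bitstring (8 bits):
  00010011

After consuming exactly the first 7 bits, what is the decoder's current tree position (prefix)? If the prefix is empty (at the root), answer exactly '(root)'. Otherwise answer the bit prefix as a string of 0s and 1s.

Answer: 1

Derivation:
Bit 0: prefix='0' -> emit 'k', reset
Bit 1: prefix='0' -> emit 'k', reset
Bit 2: prefix='0' -> emit 'k', reset
Bit 3: prefix='1' (no match yet)
Bit 4: prefix='10' (no match yet)
Bit 5: prefix='100' -> emit 'n', reset
Bit 6: prefix='1' (no match yet)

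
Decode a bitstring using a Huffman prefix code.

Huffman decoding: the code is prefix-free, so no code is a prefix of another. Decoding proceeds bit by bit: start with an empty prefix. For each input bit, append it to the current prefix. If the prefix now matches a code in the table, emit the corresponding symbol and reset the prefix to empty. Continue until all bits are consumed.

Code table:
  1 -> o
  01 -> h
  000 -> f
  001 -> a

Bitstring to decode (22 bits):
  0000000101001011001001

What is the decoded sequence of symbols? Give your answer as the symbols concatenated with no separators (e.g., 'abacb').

Answer: ffhhahoaa

Derivation:
Bit 0: prefix='0' (no match yet)
Bit 1: prefix='00' (no match yet)
Bit 2: prefix='000' -> emit 'f', reset
Bit 3: prefix='0' (no match yet)
Bit 4: prefix='00' (no match yet)
Bit 5: prefix='000' -> emit 'f', reset
Bit 6: prefix='0' (no match yet)
Bit 7: prefix='01' -> emit 'h', reset
Bit 8: prefix='0' (no match yet)
Bit 9: prefix='01' -> emit 'h', reset
Bit 10: prefix='0' (no match yet)
Bit 11: prefix='00' (no match yet)
Bit 12: prefix='001' -> emit 'a', reset
Bit 13: prefix='0' (no match yet)
Bit 14: prefix='01' -> emit 'h', reset
Bit 15: prefix='1' -> emit 'o', reset
Bit 16: prefix='0' (no match yet)
Bit 17: prefix='00' (no match yet)
Bit 18: prefix='001' -> emit 'a', reset
Bit 19: prefix='0' (no match yet)
Bit 20: prefix='00' (no match yet)
Bit 21: prefix='001' -> emit 'a', reset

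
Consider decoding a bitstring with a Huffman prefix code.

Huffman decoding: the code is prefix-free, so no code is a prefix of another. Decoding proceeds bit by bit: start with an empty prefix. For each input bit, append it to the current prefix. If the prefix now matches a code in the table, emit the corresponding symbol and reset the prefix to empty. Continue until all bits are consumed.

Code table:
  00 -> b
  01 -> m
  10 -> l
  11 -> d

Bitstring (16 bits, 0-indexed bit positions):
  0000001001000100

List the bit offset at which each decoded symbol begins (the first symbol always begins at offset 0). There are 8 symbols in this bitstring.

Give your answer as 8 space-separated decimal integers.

Bit 0: prefix='0' (no match yet)
Bit 1: prefix='00' -> emit 'b', reset
Bit 2: prefix='0' (no match yet)
Bit 3: prefix='00' -> emit 'b', reset
Bit 4: prefix='0' (no match yet)
Bit 5: prefix='00' -> emit 'b', reset
Bit 6: prefix='1' (no match yet)
Bit 7: prefix='10' -> emit 'l', reset
Bit 8: prefix='0' (no match yet)
Bit 9: prefix='01' -> emit 'm', reset
Bit 10: prefix='0' (no match yet)
Bit 11: prefix='00' -> emit 'b', reset
Bit 12: prefix='0' (no match yet)
Bit 13: prefix='01' -> emit 'm', reset
Bit 14: prefix='0' (no match yet)
Bit 15: prefix='00' -> emit 'b', reset

Answer: 0 2 4 6 8 10 12 14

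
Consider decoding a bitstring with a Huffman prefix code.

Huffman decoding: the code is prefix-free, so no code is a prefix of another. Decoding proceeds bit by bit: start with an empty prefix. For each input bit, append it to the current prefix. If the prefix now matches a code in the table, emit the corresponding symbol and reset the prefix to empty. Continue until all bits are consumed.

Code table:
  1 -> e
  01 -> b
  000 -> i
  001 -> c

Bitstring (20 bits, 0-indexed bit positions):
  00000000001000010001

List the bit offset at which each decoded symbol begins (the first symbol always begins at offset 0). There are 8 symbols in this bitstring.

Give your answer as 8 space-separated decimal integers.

Answer: 0 3 6 9 11 14 16 19

Derivation:
Bit 0: prefix='0' (no match yet)
Bit 1: prefix='00' (no match yet)
Bit 2: prefix='000' -> emit 'i', reset
Bit 3: prefix='0' (no match yet)
Bit 4: prefix='00' (no match yet)
Bit 5: prefix='000' -> emit 'i', reset
Bit 6: prefix='0' (no match yet)
Bit 7: prefix='00' (no match yet)
Bit 8: prefix='000' -> emit 'i', reset
Bit 9: prefix='0' (no match yet)
Bit 10: prefix='01' -> emit 'b', reset
Bit 11: prefix='0' (no match yet)
Bit 12: prefix='00' (no match yet)
Bit 13: prefix='000' -> emit 'i', reset
Bit 14: prefix='0' (no match yet)
Bit 15: prefix='01' -> emit 'b', reset
Bit 16: prefix='0' (no match yet)
Bit 17: prefix='00' (no match yet)
Bit 18: prefix='000' -> emit 'i', reset
Bit 19: prefix='1' -> emit 'e', reset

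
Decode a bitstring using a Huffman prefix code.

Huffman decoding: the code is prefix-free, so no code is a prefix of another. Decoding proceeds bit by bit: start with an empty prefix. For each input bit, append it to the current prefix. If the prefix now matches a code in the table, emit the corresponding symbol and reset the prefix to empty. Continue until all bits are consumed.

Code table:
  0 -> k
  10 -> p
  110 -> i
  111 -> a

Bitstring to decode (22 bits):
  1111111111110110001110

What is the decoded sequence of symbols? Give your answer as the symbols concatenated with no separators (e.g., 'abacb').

Bit 0: prefix='1' (no match yet)
Bit 1: prefix='11' (no match yet)
Bit 2: prefix='111' -> emit 'a', reset
Bit 3: prefix='1' (no match yet)
Bit 4: prefix='11' (no match yet)
Bit 5: prefix='111' -> emit 'a', reset
Bit 6: prefix='1' (no match yet)
Bit 7: prefix='11' (no match yet)
Bit 8: prefix='111' -> emit 'a', reset
Bit 9: prefix='1' (no match yet)
Bit 10: prefix='11' (no match yet)
Bit 11: prefix='111' -> emit 'a', reset
Bit 12: prefix='0' -> emit 'k', reset
Bit 13: prefix='1' (no match yet)
Bit 14: prefix='11' (no match yet)
Bit 15: prefix='110' -> emit 'i', reset
Bit 16: prefix='0' -> emit 'k', reset
Bit 17: prefix='0' -> emit 'k', reset
Bit 18: prefix='1' (no match yet)
Bit 19: prefix='11' (no match yet)
Bit 20: prefix='111' -> emit 'a', reset
Bit 21: prefix='0' -> emit 'k', reset

Answer: aaaakikkak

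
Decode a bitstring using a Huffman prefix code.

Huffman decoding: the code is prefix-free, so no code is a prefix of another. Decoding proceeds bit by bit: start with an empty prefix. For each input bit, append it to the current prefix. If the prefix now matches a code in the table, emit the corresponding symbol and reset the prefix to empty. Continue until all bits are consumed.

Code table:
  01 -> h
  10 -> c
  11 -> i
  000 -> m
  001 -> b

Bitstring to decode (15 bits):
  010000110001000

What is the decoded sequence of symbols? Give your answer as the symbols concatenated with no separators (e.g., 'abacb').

Answer: hmhcbm

Derivation:
Bit 0: prefix='0' (no match yet)
Bit 1: prefix='01' -> emit 'h', reset
Bit 2: prefix='0' (no match yet)
Bit 3: prefix='00' (no match yet)
Bit 4: prefix='000' -> emit 'm', reset
Bit 5: prefix='0' (no match yet)
Bit 6: prefix='01' -> emit 'h', reset
Bit 7: prefix='1' (no match yet)
Bit 8: prefix='10' -> emit 'c', reset
Bit 9: prefix='0' (no match yet)
Bit 10: prefix='00' (no match yet)
Bit 11: prefix='001' -> emit 'b', reset
Bit 12: prefix='0' (no match yet)
Bit 13: prefix='00' (no match yet)
Bit 14: prefix='000' -> emit 'm', reset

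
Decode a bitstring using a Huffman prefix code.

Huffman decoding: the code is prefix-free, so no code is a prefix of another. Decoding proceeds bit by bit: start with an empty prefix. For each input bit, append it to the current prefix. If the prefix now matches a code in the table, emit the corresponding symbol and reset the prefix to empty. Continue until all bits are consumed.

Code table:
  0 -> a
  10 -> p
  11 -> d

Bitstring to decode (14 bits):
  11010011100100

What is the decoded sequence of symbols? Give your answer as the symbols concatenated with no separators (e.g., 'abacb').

Answer: dapadpapa

Derivation:
Bit 0: prefix='1' (no match yet)
Bit 1: prefix='11' -> emit 'd', reset
Bit 2: prefix='0' -> emit 'a', reset
Bit 3: prefix='1' (no match yet)
Bit 4: prefix='10' -> emit 'p', reset
Bit 5: prefix='0' -> emit 'a', reset
Bit 6: prefix='1' (no match yet)
Bit 7: prefix='11' -> emit 'd', reset
Bit 8: prefix='1' (no match yet)
Bit 9: prefix='10' -> emit 'p', reset
Bit 10: prefix='0' -> emit 'a', reset
Bit 11: prefix='1' (no match yet)
Bit 12: prefix='10' -> emit 'p', reset
Bit 13: prefix='0' -> emit 'a', reset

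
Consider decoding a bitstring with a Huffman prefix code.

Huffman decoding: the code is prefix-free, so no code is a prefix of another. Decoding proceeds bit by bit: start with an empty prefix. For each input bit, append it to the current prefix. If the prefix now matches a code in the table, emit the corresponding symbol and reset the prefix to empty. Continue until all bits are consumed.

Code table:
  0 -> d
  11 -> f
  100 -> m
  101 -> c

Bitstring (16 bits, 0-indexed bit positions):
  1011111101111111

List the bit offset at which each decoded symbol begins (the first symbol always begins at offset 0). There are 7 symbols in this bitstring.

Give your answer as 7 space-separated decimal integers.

Answer: 0 3 5 7 10 12 14

Derivation:
Bit 0: prefix='1' (no match yet)
Bit 1: prefix='10' (no match yet)
Bit 2: prefix='101' -> emit 'c', reset
Bit 3: prefix='1' (no match yet)
Bit 4: prefix='11' -> emit 'f', reset
Bit 5: prefix='1' (no match yet)
Bit 6: prefix='11' -> emit 'f', reset
Bit 7: prefix='1' (no match yet)
Bit 8: prefix='10' (no match yet)
Bit 9: prefix='101' -> emit 'c', reset
Bit 10: prefix='1' (no match yet)
Bit 11: prefix='11' -> emit 'f', reset
Bit 12: prefix='1' (no match yet)
Bit 13: prefix='11' -> emit 'f', reset
Bit 14: prefix='1' (no match yet)
Bit 15: prefix='11' -> emit 'f', reset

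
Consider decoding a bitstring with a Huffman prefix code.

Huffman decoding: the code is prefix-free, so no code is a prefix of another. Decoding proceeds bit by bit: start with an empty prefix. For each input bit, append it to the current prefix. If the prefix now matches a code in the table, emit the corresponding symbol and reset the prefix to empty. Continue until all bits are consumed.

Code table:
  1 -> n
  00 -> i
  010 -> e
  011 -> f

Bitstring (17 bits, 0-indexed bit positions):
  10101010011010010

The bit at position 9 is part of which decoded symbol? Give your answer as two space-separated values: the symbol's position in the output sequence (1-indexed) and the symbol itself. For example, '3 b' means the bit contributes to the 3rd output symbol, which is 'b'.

Bit 0: prefix='1' -> emit 'n', reset
Bit 1: prefix='0' (no match yet)
Bit 2: prefix='01' (no match yet)
Bit 3: prefix='010' -> emit 'e', reset
Bit 4: prefix='1' -> emit 'n', reset
Bit 5: prefix='0' (no match yet)
Bit 6: prefix='01' (no match yet)
Bit 7: prefix='010' -> emit 'e', reset
Bit 8: prefix='0' (no match yet)
Bit 9: prefix='01' (no match yet)
Bit 10: prefix='011' -> emit 'f', reset
Bit 11: prefix='0' (no match yet)
Bit 12: prefix='01' (no match yet)
Bit 13: prefix='010' -> emit 'e', reset

Answer: 5 f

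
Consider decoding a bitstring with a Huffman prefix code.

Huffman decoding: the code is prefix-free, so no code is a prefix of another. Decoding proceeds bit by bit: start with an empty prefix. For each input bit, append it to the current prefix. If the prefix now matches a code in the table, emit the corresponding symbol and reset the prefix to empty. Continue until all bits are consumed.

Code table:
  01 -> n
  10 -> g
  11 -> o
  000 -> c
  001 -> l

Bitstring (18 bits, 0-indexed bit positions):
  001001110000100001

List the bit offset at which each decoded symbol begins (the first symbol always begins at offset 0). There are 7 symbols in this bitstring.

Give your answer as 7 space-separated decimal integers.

Bit 0: prefix='0' (no match yet)
Bit 1: prefix='00' (no match yet)
Bit 2: prefix='001' -> emit 'l', reset
Bit 3: prefix='0' (no match yet)
Bit 4: prefix='00' (no match yet)
Bit 5: prefix='001' -> emit 'l', reset
Bit 6: prefix='1' (no match yet)
Bit 7: prefix='11' -> emit 'o', reset
Bit 8: prefix='0' (no match yet)
Bit 9: prefix='00' (no match yet)
Bit 10: prefix='000' -> emit 'c', reset
Bit 11: prefix='0' (no match yet)
Bit 12: prefix='01' -> emit 'n', reset
Bit 13: prefix='0' (no match yet)
Bit 14: prefix='00' (no match yet)
Bit 15: prefix='000' -> emit 'c', reset
Bit 16: prefix='0' (no match yet)
Bit 17: prefix='01' -> emit 'n', reset

Answer: 0 3 6 8 11 13 16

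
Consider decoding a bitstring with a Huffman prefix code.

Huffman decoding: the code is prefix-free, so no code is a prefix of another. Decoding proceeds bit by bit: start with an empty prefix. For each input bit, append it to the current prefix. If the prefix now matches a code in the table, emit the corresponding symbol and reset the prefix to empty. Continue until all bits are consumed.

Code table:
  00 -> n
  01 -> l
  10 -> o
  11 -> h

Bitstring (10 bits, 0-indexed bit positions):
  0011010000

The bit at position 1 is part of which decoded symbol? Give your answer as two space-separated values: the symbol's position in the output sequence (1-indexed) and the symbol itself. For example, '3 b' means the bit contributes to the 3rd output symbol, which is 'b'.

Bit 0: prefix='0' (no match yet)
Bit 1: prefix='00' -> emit 'n', reset
Bit 2: prefix='1' (no match yet)
Bit 3: prefix='11' -> emit 'h', reset
Bit 4: prefix='0' (no match yet)
Bit 5: prefix='01' -> emit 'l', reset

Answer: 1 n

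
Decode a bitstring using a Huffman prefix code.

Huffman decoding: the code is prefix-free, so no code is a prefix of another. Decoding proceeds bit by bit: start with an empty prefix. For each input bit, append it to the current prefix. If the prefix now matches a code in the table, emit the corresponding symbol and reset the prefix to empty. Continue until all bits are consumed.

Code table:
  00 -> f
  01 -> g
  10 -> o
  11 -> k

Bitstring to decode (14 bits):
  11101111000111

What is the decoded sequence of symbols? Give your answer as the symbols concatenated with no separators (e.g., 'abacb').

Bit 0: prefix='1' (no match yet)
Bit 1: prefix='11' -> emit 'k', reset
Bit 2: prefix='1' (no match yet)
Bit 3: prefix='10' -> emit 'o', reset
Bit 4: prefix='1' (no match yet)
Bit 5: prefix='11' -> emit 'k', reset
Bit 6: prefix='1' (no match yet)
Bit 7: prefix='11' -> emit 'k', reset
Bit 8: prefix='0' (no match yet)
Bit 9: prefix='00' -> emit 'f', reset
Bit 10: prefix='0' (no match yet)
Bit 11: prefix='01' -> emit 'g', reset
Bit 12: prefix='1' (no match yet)
Bit 13: prefix='11' -> emit 'k', reset

Answer: kokkfgk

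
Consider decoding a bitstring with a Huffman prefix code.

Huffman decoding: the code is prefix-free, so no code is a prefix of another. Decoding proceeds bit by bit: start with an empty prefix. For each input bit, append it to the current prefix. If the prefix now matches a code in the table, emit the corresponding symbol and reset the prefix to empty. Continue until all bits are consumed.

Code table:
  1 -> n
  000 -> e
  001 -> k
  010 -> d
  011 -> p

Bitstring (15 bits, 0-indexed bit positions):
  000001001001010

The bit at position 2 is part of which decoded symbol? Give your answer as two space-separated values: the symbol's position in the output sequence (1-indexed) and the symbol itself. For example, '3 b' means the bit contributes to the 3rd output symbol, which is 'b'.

Answer: 1 e

Derivation:
Bit 0: prefix='0' (no match yet)
Bit 1: prefix='00' (no match yet)
Bit 2: prefix='000' -> emit 'e', reset
Bit 3: prefix='0' (no match yet)
Bit 4: prefix='00' (no match yet)
Bit 5: prefix='001' -> emit 'k', reset
Bit 6: prefix='0' (no match yet)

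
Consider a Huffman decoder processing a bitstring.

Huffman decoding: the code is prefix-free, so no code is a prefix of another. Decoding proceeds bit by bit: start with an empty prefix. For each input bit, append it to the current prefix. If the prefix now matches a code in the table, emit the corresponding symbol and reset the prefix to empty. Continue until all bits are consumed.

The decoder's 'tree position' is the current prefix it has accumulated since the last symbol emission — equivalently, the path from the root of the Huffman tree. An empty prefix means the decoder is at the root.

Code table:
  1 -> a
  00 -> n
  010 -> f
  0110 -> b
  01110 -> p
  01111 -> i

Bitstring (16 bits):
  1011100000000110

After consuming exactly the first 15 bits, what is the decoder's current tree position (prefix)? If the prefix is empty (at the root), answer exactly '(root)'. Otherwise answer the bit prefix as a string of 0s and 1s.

Bit 0: prefix='1' -> emit 'a', reset
Bit 1: prefix='0' (no match yet)
Bit 2: prefix='01' (no match yet)
Bit 3: prefix='011' (no match yet)
Bit 4: prefix='0111' (no match yet)
Bit 5: prefix='01110' -> emit 'p', reset
Bit 6: prefix='0' (no match yet)
Bit 7: prefix='00' -> emit 'n', reset
Bit 8: prefix='0' (no match yet)
Bit 9: prefix='00' -> emit 'n', reset
Bit 10: prefix='0' (no match yet)
Bit 11: prefix='00' -> emit 'n', reset
Bit 12: prefix='0' (no match yet)
Bit 13: prefix='01' (no match yet)
Bit 14: prefix='011' (no match yet)

Answer: 011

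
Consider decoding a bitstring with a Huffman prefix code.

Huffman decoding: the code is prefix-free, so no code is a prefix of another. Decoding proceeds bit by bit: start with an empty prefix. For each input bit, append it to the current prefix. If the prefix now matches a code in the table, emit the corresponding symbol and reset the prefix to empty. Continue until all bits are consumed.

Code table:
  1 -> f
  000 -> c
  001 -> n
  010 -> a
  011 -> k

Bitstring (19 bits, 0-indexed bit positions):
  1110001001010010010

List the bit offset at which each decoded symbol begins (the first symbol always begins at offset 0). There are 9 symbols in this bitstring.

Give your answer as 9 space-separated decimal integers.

Bit 0: prefix='1' -> emit 'f', reset
Bit 1: prefix='1' -> emit 'f', reset
Bit 2: prefix='1' -> emit 'f', reset
Bit 3: prefix='0' (no match yet)
Bit 4: prefix='00' (no match yet)
Bit 5: prefix='000' -> emit 'c', reset
Bit 6: prefix='1' -> emit 'f', reset
Bit 7: prefix='0' (no match yet)
Bit 8: prefix='00' (no match yet)
Bit 9: prefix='001' -> emit 'n', reset
Bit 10: prefix='0' (no match yet)
Bit 11: prefix='01' (no match yet)
Bit 12: prefix='010' -> emit 'a', reset
Bit 13: prefix='0' (no match yet)
Bit 14: prefix='01' (no match yet)
Bit 15: prefix='010' -> emit 'a', reset
Bit 16: prefix='0' (no match yet)
Bit 17: prefix='01' (no match yet)
Bit 18: prefix='010' -> emit 'a', reset

Answer: 0 1 2 3 6 7 10 13 16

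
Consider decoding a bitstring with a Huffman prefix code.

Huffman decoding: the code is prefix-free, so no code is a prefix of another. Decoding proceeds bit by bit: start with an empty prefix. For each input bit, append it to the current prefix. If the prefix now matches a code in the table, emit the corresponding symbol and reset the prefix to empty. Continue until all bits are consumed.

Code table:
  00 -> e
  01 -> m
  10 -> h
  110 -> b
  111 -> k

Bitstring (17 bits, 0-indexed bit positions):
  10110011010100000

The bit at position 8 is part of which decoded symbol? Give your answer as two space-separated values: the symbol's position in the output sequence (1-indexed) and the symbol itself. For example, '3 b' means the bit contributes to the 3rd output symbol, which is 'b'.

Bit 0: prefix='1' (no match yet)
Bit 1: prefix='10' -> emit 'h', reset
Bit 2: prefix='1' (no match yet)
Bit 3: prefix='11' (no match yet)
Bit 4: prefix='110' -> emit 'b', reset
Bit 5: prefix='0' (no match yet)
Bit 6: prefix='01' -> emit 'm', reset
Bit 7: prefix='1' (no match yet)
Bit 8: prefix='10' -> emit 'h', reset
Bit 9: prefix='1' (no match yet)
Bit 10: prefix='10' -> emit 'h', reset
Bit 11: prefix='1' (no match yet)
Bit 12: prefix='10' -> emit 'h', reset

Answer: 4 h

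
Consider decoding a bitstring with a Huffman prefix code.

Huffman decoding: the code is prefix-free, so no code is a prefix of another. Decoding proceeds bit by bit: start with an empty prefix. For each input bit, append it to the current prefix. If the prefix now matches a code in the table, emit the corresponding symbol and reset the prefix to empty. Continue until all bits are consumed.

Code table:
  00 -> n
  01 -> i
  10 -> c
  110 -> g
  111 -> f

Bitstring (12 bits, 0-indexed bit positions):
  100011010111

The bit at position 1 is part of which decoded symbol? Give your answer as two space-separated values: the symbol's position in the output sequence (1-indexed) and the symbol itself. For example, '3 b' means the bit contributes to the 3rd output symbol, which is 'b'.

Bit 0: prefix='1' (no match yet)
Bit 1: prefix='10' -> emit 'c', reset
Bit 2: prefix='0' (no match yet)
Bit 3: prefix='00' -> emit 'n', reset
Bit 4: prefix='1' (no match yet)
Bit 5: prefix='11' (no match yet)

Answer: 1 c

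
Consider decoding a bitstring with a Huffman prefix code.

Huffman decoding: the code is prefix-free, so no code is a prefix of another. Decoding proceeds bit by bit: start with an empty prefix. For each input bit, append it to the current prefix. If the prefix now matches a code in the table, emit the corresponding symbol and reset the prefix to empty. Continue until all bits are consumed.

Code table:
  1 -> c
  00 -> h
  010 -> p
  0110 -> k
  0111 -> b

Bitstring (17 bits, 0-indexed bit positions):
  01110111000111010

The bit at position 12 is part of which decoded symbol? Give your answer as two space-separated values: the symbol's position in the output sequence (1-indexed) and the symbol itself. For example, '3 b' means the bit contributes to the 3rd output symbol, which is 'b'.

Bit 0: prefix='0' (no match yet)
Bit 1: prefix='01' (no match yet)
Bit 2: prefix='011' (no match yet)
Bit 3: prefix='0111' -> emit 'b', reset
Bit 4: prefix='0' (no match yet)
Bit 5: prefix='01' (no match yet)
Bit 6: prefix='011' (no match yet)
Bit 7: prefix='0111' -> emit 'b', reset
Bit 8: prefix='0' (no match yet)
Bit 9: prefix='00' -> emit 'h', reset
Bit 10: prefix='0' (no match yet)
Bit 11: prefix='01' (no match yet)
Bit 12: prefix='011' (no match yet)
Bit 13: prefix='0111' -> emit 'b', reset
Bit 14: prefix='0' (no match yet)
Bit 15: prefix='01' (no match yet)
Bit 16: prefix='010' -> emit 'p', reset

Answer: 4 b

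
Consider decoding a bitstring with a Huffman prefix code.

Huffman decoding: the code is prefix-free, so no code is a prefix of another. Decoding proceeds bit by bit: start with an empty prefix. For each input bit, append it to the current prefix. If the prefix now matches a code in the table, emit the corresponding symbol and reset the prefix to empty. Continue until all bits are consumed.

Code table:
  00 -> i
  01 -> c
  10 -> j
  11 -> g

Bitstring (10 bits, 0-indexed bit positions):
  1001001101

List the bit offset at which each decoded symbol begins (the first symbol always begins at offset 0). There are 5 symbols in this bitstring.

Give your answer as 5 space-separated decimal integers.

Answer: 0 2 4 6 8

Derivation:
Bit 0: prefix='1' (no match yet)
Bit 1: prefix='10' -> emit 'j', reset
Bit 2: prefix='0' (no match yet)
Bit 3: prefix='01' -> emit 'c', reset
Bit 4: prefix='0' (no match yet)
Bit 5: prefix='00' -> emit 'i', reset
Bit 6: prefix='1' (no match yet)
Bit 7: prefix='11' -> emit 'g', reset
Bit 8: prefix='0' (no match yet)
Bit 9: prefix='01' -> emit 'c', reset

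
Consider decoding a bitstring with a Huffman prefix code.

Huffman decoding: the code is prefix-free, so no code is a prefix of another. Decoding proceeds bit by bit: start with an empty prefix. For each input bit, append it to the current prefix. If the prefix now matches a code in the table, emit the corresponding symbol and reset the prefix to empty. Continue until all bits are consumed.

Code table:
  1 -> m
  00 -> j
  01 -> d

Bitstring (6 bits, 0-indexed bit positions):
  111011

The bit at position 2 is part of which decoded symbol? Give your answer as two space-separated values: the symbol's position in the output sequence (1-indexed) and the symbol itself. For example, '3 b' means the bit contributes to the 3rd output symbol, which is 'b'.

Bit 0: prefix='1' -> emit 'm', reset
Bit 1: prefix='1' -> emit 'm', reset
Bit 2: prefix='1' -> emit 'm', reset
Bit 3: prefix='0' (no match yet)
Bit 4: prefix='01' -> emit 'd', reset
Bit 5: prefix='1' -> emit 'm', reset

Answer: 3 m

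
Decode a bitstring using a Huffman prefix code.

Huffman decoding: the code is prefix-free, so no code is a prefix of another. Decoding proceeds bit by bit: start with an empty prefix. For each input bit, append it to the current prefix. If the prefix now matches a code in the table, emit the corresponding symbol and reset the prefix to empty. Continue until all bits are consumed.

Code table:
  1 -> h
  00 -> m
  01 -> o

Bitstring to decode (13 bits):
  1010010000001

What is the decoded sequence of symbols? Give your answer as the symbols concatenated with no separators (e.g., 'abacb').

Bit 0: prefix='1' -> emit 'h', reset
Bit 1: prefix='0' (no match yet)
Bit 2: prefix='01' -> emit 'o', reset
Bit 3: prefix='0' (no match yet)
Bit 4: prefix='00' -> emit 'm', reset
Bit 5: prefix='1' -> emit 'h', reset
Bit 6: prefix='0' (no match yet)
Bit 7: prefix='00' -> emit 'm', reset
Bit 8: prefix='0' (no match yet)
Bit 9: prefix='00' -> emit 'm', reset
Bit 10: prefix='0' (no match yet)
Bit 11: prefix='00' -> emit 'm', reset
Bit 12: prefix='1' -> emit 'h', reset

Answer: homhmmmh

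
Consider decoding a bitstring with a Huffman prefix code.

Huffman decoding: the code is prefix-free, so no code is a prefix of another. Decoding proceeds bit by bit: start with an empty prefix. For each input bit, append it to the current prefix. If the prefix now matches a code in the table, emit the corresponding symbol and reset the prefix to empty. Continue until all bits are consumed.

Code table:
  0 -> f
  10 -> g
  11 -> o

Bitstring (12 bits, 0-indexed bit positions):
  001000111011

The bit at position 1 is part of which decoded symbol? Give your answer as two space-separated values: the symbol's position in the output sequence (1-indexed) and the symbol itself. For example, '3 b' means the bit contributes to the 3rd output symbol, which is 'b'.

Bit 0: prefix='0' -> emit 'f', reset
Bit 1: prefix='0' -> emit 'f', reset
Bit 2: prefix='1' (no match yet)
Bit 3: prefix='10' -> emit 'g', reset
Bit 4: prefix='0' -> emit 'f', reset
Bit 5: prefix='0' -> emit 'f', reset

Answer: 2 f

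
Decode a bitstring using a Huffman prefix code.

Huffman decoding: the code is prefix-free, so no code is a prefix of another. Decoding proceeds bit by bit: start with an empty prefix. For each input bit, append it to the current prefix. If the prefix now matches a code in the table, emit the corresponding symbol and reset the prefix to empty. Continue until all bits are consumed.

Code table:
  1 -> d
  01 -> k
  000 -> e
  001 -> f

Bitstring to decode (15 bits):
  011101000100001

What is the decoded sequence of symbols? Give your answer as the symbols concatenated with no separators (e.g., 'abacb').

Bit 0: prefix='0' (no match yet)
Bit 1: prefix='01' -> emit 'k', reset
Bit 2: prefix='1' -> emit 'd', reset
Bit 3: prefix='1' -> emit 'd', reset
Bit 4: prefix='0' (no match yet)
Bit 5: prefix='01' -> emit 'k', reset
Bit 6: prefix='0' (no match yet)
Bit 7: prefix='00' (no match yet)
Bit 8: prefix='000' -> emit 'e', reset
Bit 9: prefix='1' -> emit 'd', reset
Bit 10: prefix='0' (no match yet)
Bit 11: prefix='00' (no match yet)
Bit 12: prefix='000' -> emit 'e', reset
Bit 13: prefix='0' (no match yet)
Bit 14: prefix='01' -> emit 'k', reset

Answer: kddkedek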